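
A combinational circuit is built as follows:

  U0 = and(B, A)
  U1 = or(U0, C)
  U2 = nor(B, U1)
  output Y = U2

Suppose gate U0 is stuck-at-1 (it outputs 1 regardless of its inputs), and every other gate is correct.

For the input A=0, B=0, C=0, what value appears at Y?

0

Propagate with U0 forced: U0=1 [stuck-at-1], U1=1, U2=0.
So Y = 0. (Without the fault it would be 1.)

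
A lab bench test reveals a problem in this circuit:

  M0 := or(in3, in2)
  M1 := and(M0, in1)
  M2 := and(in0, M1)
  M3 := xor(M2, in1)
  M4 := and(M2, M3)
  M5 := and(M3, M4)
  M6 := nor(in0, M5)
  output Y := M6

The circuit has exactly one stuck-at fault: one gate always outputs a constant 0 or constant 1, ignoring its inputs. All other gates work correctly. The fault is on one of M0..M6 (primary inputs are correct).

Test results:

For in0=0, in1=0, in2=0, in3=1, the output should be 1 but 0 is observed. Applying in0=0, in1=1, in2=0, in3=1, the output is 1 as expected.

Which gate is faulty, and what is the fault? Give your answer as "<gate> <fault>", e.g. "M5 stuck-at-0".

M2 stuck-at-1

Fault-free values for test 1 (in0=0, in1=0, in2=0, in3=1): M0=1, M1=0, M2=0, M3=0, M4=0, M5=0, M6=1, giving Y=1. Observed 0.
Test 1: faults giving observed 0 are {M2 stuck-at-1, M5 stuck-at-1, M6 stuck-at-0}.
Test 2 (in0=0, in1=1, in2=0, in3=1): fault-free M0=1, M1=1, M2=0, M3=1, M4=0, M5=0, M6=1 → 1; observed 1. Eliminates M5 stuck-at-1, M6 stuck-at-0.
Only M2 stuck-at-1 is consistent with every test.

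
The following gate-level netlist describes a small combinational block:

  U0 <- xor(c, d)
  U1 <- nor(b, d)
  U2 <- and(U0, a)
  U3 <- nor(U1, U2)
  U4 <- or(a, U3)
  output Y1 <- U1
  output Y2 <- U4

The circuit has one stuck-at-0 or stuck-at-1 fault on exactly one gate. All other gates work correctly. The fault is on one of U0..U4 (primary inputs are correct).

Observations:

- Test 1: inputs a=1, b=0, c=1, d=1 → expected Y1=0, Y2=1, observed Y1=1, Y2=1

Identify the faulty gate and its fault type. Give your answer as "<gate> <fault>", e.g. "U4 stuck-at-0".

U1 stuck-at-1

Fault-free values for test 1 (a=1, b=0, c=1, d=1): U0=0, U1=0, U2=0, U3=1, U4=1, giving Y1=0, Y2=1. Observed Y1=1, Y2=1.
Test 1: faults giving observed Y1=1, Y2=1 are {U1 stuck-at-1}.
Only U1 stuck-at-1 is consistent with every test.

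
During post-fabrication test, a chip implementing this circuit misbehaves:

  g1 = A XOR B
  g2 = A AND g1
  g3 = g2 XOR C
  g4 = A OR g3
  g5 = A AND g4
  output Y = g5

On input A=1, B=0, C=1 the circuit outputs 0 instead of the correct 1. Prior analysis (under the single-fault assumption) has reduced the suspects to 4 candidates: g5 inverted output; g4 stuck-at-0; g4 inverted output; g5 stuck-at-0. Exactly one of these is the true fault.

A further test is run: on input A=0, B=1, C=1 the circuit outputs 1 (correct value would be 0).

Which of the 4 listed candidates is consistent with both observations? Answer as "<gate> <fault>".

Evaluate each candidate on input A=0, B=1, C=1:
  g5 inverted output: g1=1, g2=0, g3=1, g4=1, g5=1 [inverted output] → 1 — matches
  g4 stuck-at-0: g1=1, g2=0, g3=1, g4=0 [stuck-at-0], g5=0 → 0 — eliminated
  g4 inverted output: g1=1, g2=0, g3=1, g4=0 [inverted output], g5=0 → 0 — eliminated
  g5 stuck-at-0: g1=1, g2=0, g3=1, g4=1, g5=0 [stuck-at-0] → 0 — eliminated
Only g5 inverted output reproduces the observed 1.

g5 inverted output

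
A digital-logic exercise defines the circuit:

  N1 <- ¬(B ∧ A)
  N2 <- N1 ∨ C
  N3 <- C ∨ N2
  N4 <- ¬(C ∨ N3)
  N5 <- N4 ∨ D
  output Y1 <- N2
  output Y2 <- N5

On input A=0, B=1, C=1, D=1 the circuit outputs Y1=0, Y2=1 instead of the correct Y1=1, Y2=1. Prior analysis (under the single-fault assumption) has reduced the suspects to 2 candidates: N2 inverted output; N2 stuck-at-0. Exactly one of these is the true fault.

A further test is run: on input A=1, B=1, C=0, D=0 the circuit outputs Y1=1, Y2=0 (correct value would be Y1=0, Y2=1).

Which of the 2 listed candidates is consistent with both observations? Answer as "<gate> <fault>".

Evaluate each candidate on input A=1, B=1, C=0, D=0:
  N2 inverted output: N1=0, N2=1 [inverted output], N3=1, N4=0, N5=0 → Y1=1, Y2=0 — matches
  N2 stuck-at-0: N1=0, N2=0 [stuck-at-0], N3=0, N4=1, N5=1 → Y1=0, Y2=1 — eliminated
Only N2 inverted output reproduces the observed Y1=1, Y2=0.

N2 inverted output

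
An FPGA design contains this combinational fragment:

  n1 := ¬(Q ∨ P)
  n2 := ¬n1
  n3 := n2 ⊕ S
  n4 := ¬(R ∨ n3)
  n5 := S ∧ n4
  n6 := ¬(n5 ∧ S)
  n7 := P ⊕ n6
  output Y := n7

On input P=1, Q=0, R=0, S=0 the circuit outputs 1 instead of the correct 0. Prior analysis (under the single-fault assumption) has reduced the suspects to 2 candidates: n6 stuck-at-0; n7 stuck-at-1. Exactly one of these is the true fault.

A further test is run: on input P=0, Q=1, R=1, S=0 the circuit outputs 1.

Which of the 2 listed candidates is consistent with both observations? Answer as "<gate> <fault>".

n7 stuck-at-1

Evaluate each candidate on input P=0, Q=1, R=1, S=0:
  n6 stuck-at-0: n1=0, n2=1, n3=1, n4=0, n5=0, n6=0 [stuck-at-0], n7=0 → 0 — eliminated
  n7 stuck-at-1: n1=0, n2=1, n3=1, n4=0, n5=0, n6=1, n7=1 [stuck-at-1] → 1 — matches
Only n7 stuck-at-1 reproduces the observed 1.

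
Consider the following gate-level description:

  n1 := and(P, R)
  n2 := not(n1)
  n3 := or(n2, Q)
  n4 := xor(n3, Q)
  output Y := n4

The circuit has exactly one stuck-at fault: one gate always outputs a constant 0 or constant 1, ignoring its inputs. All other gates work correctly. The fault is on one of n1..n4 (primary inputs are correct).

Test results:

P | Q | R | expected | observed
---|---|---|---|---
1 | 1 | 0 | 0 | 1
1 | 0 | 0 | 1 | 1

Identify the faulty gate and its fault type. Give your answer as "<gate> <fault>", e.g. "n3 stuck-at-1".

Fault-free values for test 1 (P=1, Q=1, R=0): n1=0, n2=1, n3=1, n4=0, giving Y=0. Observed 1.
Test 1: faults giving observed 1 are {n3 stuck-at-0, n4 stuck-at-1}.
Test 2 (P=1, Q=0, R=0): fault-free n1=0, n2=1, n3=1, n4=1 → 1; observed 1. Eliminates n3 stuck-at-0.
Only n4 stuck-at-1 is consistent with every test.

n4 stuck-at-1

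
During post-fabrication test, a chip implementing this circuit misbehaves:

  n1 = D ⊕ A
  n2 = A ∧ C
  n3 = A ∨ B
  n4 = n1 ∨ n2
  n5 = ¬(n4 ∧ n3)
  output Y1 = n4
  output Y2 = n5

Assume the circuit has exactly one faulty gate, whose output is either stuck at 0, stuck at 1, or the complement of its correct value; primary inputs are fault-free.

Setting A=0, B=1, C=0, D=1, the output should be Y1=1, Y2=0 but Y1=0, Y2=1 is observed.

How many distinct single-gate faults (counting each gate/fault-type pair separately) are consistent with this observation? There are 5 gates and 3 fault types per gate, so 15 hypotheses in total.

Fault-free: n1=1, n2=0, n3=1, n4=1, n5=0 → Y1=1, Y2=0. Observed Y1=0, Y2=1.
  n1: stuck-at-0, inverted output ✓; others ✗
  n2: none of the 3 fault types match ✗
  n3: none of the 3 fault types match ✗
  n4: stuck-at-0, inverted output ✓; others ✗
  n5: none of the 3 fault types match ✗
Consistent faults: {n1 stuck-at-0, n1 inverted output, n4 stuck-at-0, n4 inverted output} — 4 in all.

4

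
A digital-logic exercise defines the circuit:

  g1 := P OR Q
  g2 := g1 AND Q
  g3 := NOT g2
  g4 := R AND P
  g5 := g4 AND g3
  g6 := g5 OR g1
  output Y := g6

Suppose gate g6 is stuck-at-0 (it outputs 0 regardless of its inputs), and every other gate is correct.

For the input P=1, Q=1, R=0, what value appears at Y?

Propagate with g6 forced: g1=1, g2=1, g3=0, g4=0, g5=0, g6=0 [stuck-at-0].
So Y = 0. (Without the fault it would be 1.)

0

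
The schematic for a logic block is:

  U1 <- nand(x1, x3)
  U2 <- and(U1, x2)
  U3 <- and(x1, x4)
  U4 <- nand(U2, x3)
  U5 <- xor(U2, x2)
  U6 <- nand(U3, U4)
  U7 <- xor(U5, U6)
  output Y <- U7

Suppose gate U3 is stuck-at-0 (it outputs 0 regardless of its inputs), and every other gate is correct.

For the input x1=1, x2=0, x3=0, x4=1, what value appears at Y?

Propagate with U3 forced: U1=1, U2=0, U3=0 [stuck-at-0], U4=1, U5=0, U6=1, U7=1.
So Y = 1. (Without the fault it would be 0.)

1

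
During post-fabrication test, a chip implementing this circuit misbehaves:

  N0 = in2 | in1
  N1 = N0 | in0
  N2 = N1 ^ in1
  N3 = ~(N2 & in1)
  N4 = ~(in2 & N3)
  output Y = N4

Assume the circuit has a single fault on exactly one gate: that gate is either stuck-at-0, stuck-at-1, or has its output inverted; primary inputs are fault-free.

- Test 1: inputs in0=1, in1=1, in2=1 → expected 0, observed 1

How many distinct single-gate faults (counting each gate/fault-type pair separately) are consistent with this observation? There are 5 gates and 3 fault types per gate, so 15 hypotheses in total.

Fault-free: N0=1, N1=1, N2=0, N3=1, N4=0 → 0. Observed 1.
  N0: none of the 3 fault types match ✗
  N1: stuck-at-0, inverted output ✓; others ✗
  N2: stuck-at-1, inverted output ✓; others ✗
  N3: stuck-at-0, inverted output ✓; others ✗
  N4: stuck-at-1, inverted output ✓; others ✗
Consistent faults: {N1 stuck-at-0, N1 inverted output, N2 stuck-at-1, N2 inverted output, N3 stuck-at-0, N3 inverted output, N4 stuck-at-1, N4 inverted output} — 8 in all.

8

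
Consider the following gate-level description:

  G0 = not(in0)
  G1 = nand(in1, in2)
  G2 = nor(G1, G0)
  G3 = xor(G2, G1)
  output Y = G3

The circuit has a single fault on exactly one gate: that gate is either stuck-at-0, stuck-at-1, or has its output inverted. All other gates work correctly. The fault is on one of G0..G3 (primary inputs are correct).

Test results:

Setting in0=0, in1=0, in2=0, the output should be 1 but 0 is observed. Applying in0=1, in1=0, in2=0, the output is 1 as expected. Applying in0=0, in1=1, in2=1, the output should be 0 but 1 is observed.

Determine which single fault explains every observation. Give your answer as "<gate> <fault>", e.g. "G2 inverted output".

G1 inverted output

Fault-free values for test 1 (in0=0, in1=0, in2=0): G0=1, G1=1, G2=0, G3=1, giving Y=1. Observed 0.
Test 1: faults giving observed 0 are {G1 stuck-at-0, G1 inverted output, G2 stuck-at-1, G2 inverted output, G3 stuck-at-0, G3 inverted output}.
Test 2 (in0=1, in1=0, in2=0): fault-free G0=0, G1=1, G2=0, G3=1 → 1; observed 1. Eliminates G2 stuck-at-1, G2 inverted output, G3 stuck-at-0, G3 inverted output.
Test 3 (in0=0, in1=1, in2=1): fault-free G0=1, G1=0, G2=0, G3=0 → 0; observed 1. Eliminates G1 stuck-at-0.
Only G1 inverted output is consistent with every test.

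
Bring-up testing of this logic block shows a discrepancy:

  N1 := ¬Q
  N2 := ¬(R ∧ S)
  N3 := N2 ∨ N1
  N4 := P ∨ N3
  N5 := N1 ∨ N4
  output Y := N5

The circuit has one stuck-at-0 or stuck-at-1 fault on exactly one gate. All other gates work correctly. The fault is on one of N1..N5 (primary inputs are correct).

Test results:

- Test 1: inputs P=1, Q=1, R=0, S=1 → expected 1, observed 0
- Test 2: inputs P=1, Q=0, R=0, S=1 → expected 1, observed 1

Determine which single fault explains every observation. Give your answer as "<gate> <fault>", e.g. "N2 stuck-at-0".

Fault-free values for test 1 (P=1, Q=1, R=0, S=1): N1=0, N2=1, N3=1, N4=1, N5=1, giving Y=1. Observed 0.
Test 1: faults giving observed 0 are {N4 stuck-at-0, N5 stuck-at-0}.
Test 2 (P=1, Q=0, R=0, S=1): fault-free N1=1, N2=1, N3=1, N4=1, N5=1 → 1; observed 1. Eliminates N5 stuck-at-0.
Only N4 stuck-at-0 is consistent with every test.

N4 stuck-at-0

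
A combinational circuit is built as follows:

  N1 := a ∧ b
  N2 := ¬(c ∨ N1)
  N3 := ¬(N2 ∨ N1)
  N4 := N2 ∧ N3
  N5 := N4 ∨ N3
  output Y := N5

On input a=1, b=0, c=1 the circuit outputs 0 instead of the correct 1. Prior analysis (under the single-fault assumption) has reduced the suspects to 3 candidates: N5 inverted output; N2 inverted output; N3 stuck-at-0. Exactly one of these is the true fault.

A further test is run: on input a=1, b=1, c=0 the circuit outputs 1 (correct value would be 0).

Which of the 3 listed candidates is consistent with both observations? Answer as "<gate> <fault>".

N5 inverted output

Evaluate each candidate on input a=1, b=1, c=0:
  N5 inverted output: N1=1, N2=0, N3=0, N4=0, N5=1 [inverted output] → 1 — matches
  N2 inverted output: N1=1, N2=1 [inverted output], N3=0, N4=0, N5=0 → 0 — eliminated
  N3 stuck-at-0: N1=1, N2=0, N3=0 [stuck-at-0], N4=0, N5=0 → 0 — eliminated
Only N5 inverted output reproduces the observed 1.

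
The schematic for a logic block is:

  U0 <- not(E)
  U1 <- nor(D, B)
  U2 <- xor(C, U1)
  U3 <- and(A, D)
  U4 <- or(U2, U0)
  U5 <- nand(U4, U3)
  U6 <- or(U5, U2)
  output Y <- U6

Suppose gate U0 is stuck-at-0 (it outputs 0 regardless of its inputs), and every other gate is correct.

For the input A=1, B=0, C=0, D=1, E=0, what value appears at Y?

1

Propagate with U0 forced: U0=0 [stuck-at-0], U1=0, U2=0, U3=1, U4=0, U5=1, U6=1.
So Y = 1. (Without the fault it would be 0.)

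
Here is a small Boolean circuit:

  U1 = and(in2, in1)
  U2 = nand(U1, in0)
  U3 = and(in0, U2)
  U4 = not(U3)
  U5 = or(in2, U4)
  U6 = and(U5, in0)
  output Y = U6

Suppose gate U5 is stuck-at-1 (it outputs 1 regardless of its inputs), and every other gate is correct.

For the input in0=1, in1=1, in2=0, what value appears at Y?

1

Propagate with U5 forced: U1=0, U2=1, U3=1, U4=0, U5=1 [stuck-at-1], U6=1.
So Y = 1. (Without the fault it would be 0.)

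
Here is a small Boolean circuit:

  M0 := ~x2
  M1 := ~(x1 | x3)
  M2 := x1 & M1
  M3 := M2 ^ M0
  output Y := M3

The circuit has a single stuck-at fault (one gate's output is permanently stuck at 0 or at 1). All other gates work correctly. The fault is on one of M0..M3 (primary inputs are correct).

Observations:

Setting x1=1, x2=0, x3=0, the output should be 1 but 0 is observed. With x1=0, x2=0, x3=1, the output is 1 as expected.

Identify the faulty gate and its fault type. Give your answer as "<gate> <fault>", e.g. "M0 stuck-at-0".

Fault-free values for test 1 (x1=1, x2=0, x3=0): M0=1, M1=0, M2=0, M3=1, giving Y=1. Observed 0.
Test 1: faults giving observed 0 are {M0 stuck-at-0, M1 stuck-at-1, M2 stuck-at-1, M3 stuck-at-0}.
Test 2 (x1=0, x2=0, x3=1): fault-free M0=1, M1=0, M2=0, M3=1 → 1; observed 1. Eliminates M0 stuck-at-0, M2 stuck-at-1, M3 stuck-at-0.
Only M1 stuck-at-1 is consistent with every test.

M1 stuck-at-1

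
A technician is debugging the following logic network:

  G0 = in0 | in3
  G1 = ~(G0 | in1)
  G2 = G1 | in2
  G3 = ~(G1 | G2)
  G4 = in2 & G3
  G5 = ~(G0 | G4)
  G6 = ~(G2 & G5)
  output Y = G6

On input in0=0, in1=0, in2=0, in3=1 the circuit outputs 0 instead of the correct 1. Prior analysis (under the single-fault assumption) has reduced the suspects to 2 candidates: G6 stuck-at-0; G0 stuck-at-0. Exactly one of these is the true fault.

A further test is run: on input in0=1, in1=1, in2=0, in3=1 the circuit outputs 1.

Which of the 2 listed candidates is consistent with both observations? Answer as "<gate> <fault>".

G0 stuck-at-0

Evaluate each candidate on input in0=1, in1=1, in2=0, in3=1:
  G6 stuck-at-0: G0=1, G1=0, G2=0, G3=1, G4=0, G5=0, G6=0 [stuck-at-0] → 0 — eliminated
  G0 stuck-at-0: G0=0 [stuck-at-0], G1=0, G2=0, G3=1, G4=0, G5=1, G6=1 → 1 — matches
Only G0 stuck-at-0 reproduces the observed 1.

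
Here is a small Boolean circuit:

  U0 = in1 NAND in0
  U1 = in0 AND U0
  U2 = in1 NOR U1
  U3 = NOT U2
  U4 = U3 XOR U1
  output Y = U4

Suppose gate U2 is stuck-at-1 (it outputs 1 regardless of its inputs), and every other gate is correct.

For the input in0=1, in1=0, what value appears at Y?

Propagate with U2 forced: U0=1, U1=1, U2=1 [stuck-at-1], U3=0, U4=1.
So Y = 1. (Without the fault it would be 0.)

1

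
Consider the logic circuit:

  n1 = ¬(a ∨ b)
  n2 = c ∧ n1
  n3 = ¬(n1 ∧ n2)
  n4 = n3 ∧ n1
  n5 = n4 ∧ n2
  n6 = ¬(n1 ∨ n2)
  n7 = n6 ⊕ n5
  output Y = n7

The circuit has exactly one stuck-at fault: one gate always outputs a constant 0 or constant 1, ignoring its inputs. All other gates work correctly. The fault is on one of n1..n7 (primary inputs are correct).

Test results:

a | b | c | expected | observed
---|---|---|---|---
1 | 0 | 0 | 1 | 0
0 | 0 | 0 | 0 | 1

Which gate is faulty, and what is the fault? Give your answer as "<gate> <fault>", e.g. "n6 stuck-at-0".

Fault-free values for test 1 (a=1, b=0, c=0): n1=0, n2=0, n3=1, n4=0, n5=0, n6=1, n7=1, giving Y=1. Observed 0.
Test 1: faults giving observed 0 are {n1 stuck-at-1, n2 stuck-at-1, n5 stuck-at-1, n6 stuck-at-0, n7 stuck-at-0}.
Test 2 (a=0, b=0, c=0): fault-free n1=1, n2=0, n3=1, n4=1, n5=0, n6=0, n7=0 → 0; observed 1. Eliminates n1 stuck-at-1, n2 stuck-at-1, n6 stuck-at-0, n7 stuck-at-0.
Only n5 stuck-at-1 is consistent with every test.

n5 stuck-at-1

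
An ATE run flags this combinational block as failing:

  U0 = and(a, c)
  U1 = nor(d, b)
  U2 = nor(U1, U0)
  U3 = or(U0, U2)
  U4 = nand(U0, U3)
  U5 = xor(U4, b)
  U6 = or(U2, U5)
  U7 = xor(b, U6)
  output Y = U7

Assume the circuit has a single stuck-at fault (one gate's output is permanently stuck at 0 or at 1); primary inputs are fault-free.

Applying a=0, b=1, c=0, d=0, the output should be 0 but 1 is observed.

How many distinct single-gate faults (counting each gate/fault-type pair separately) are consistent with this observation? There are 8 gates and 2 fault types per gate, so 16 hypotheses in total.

4

Fault-free: U0=0, U1=0, U2=1, U3=1, U4=1, U5=0, U6=1, U7=0 → 0. Observed 1.
  U0: none of the 2 fault types match ✗
  U1: stuck-at-1 ✓; others ✗
  U2: stuck-at-0 ✓; others ✗
  U3: none of the 2 fault types match ✗
  U4: none of the 2 fault types match ✗
  U5: none of the 2 fault types match ✗
  U6: stuck-at-0 ✓; others ✗
  U7: stuck-at-1 ✓; others ✗
Consistent faults: {U1 stuck-at-1, U2 stuck-at-0, U6 stuck-at-0, U7 stuck-at-1} — 4 in all.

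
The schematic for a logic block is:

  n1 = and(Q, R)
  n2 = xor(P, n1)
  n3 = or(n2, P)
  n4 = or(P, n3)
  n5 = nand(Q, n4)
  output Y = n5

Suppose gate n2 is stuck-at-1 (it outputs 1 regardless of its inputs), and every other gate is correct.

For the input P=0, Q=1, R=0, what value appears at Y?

0

Propagate with n2 forced: n1=0, n2=1 [stuck-at-1], n3=1, n4=1, n5=0.
So Y = 0. (Without the fault it would be 1.)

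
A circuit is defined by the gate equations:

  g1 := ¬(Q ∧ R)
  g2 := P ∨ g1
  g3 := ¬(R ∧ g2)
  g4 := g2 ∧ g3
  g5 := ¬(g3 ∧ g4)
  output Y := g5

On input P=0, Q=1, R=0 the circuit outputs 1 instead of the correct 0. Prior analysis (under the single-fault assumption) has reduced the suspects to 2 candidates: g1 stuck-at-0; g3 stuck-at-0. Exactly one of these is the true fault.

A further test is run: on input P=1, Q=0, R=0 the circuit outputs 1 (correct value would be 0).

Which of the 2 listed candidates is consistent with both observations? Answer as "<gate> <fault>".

g3 stuck-at-0

Evaluate each candidate on input P=1, Q=0, R=0:
  g1 stuck-at-0: g1=0 [stuck-at-0], g2=1, g3=1, g4=1, g5=0 → 0 — eliminated
  g3 stuck-at-0: g1=1, g2=1, g3=0 [stuck-at-0], g4=0, g5=1 → 1 — matches
Only g3 stuck-at-0 reproduces the observed 1.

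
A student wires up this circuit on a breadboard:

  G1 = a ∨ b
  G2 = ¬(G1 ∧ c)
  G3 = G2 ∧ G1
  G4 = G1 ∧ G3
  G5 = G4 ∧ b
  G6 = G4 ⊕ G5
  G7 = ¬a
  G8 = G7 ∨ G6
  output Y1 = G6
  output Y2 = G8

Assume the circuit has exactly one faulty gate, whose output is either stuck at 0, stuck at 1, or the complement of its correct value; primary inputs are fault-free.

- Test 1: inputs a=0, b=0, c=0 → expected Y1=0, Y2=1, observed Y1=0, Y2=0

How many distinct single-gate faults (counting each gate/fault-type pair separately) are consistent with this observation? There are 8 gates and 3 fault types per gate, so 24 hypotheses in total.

Fault-free: G1=0, G2=1, G3=0, G4=0, G5=0, G6=0, G7=1, G8=1 → Y1=0, Y2=1. Observed Y1=0, Y2=0.
  G1: none of the 3 fault types match ✗
  G2: none of the 3 fault types match ✗
  G3: none of the 3 fault types match ✗
  G4: none of the 3 fault types match ✗
  G5: none of the 3 fault types match ✗
  G6: none of the 3 fault types match ✗
  G7: stuck-at-0, inverted output ✓; others ✗
  G8: stuck-at-0, inverted output ✓; others ✗
Consistent faults: {G7 stuck-at-0, G7 inverted output, G8 stuck-at-0, G8 inverted output} — 4 in all.

4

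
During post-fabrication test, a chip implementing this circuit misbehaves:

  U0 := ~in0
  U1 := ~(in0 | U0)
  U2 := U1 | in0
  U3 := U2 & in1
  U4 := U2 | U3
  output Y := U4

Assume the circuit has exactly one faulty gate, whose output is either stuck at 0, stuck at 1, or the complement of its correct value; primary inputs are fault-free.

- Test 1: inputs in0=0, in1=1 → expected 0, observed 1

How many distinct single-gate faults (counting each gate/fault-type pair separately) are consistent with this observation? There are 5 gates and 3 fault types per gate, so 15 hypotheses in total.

Fault-free: U0=1, U1=0, U2=0, U3=0, U4=0 → 0. Observed 1.
  U0: stuck-at-0, inverted output ✓; others ✗
  U1: stuck-at-1, inverted output ✓; others ✗
  U2: stuck-at-1, inverted output ✓; others ✗
  U3: stuck-at-1, inverted output ✓; others ✗
  U4: stuck-at-1, inverted output ✓; others ✗
Consistent faults: {U0 stuck-at-0, U0 inverted output, U1 stuck-at-1, U1 inverted output, U2 stuck-at-1, U2 inverted output, U3 stuck-at-1, U3 inverted output, U4 stuck-at-1, U4 inverted output} — 10 in all.

10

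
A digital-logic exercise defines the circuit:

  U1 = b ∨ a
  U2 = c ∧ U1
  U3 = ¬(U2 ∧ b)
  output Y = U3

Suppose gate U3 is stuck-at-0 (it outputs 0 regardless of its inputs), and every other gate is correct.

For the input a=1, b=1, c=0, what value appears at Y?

0

Propagate with U3 forced: U1=1, U2=0, U3=0 [stuck-at-0].
So Y = 0. (Without the fault it would be 1.)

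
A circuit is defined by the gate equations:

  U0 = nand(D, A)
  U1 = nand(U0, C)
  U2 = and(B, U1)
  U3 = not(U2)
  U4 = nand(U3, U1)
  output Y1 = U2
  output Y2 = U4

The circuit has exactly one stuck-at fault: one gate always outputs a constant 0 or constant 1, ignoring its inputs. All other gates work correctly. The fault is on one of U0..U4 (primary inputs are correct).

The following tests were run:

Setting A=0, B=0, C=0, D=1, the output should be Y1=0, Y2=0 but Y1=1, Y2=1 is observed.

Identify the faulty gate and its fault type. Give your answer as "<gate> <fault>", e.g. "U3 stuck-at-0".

Fault-free values for test 1 (A=0, B=0, C=0, D=1): U0=1, U1=1, U2=0, U3=1, U4=0, giving Y1=0, Y2=0. Observed Y1=1, Y2=1.
Test 1: faults giving observed Y1=1, Y2=1 are {U2 stuck-at-1}.
Only U2 stuck-at-1 is consistent with every test.

U2 stuck-at-1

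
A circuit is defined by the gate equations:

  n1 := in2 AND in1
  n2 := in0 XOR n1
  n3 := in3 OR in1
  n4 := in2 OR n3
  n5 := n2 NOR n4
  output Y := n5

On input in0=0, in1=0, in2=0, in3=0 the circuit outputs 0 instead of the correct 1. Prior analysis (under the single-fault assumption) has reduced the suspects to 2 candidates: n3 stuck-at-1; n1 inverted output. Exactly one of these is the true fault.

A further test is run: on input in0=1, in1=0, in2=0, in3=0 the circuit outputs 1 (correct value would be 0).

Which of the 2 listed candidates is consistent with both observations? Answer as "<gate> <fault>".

n1 inverted output

Evaluate each candidate on input in0=1, in1=0, in2=0, in3=0:
  n3 stuck-at-1: n1=0, n2=1, n3=1 [stuck-at-1], n4=1, n5=0 → 0 — eliminated
  n1 inverted output: n1=1 [inverted output], n2=0, n3=0, n4=0, n5=1 → 1 — matches
Only n1 inverted output reproduces the observed 1.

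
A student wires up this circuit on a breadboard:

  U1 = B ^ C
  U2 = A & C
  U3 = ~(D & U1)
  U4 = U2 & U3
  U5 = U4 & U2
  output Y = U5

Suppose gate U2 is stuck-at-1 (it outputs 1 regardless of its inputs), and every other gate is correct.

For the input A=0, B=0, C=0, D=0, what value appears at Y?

Propagate with U2 forced: U1=0, U2=1 [stuck-at-1], U3=1, U4=1, U5=1.
So Y = 1. (Without the fault it would be 0.)

1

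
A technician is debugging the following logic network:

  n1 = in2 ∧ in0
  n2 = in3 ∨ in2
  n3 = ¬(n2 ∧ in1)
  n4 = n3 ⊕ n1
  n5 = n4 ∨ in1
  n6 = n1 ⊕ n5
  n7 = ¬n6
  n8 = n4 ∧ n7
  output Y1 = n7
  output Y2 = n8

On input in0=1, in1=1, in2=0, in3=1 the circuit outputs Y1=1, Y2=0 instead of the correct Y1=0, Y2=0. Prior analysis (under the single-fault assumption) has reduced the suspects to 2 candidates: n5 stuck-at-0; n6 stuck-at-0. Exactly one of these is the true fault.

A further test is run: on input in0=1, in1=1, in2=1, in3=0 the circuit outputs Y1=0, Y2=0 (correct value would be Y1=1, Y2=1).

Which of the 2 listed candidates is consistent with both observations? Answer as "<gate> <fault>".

n5 stuck-at-0

Evaluate each candidate on input in0=1, in1=1, in2=1, in3=0:
  n5 stuck-at-0: n1=1, n2=1, n3=0, n4=1, n5=0 [stuck-at-0], n6=1, n7=0, n8=0 → Y1=0, Y2=0 — matches
  n6 stuck-at-0: n1=1, n2=1, n3=0, n4=1, n5=1, n6=0 [stuck-at-0], n7=1, n8=1 → Y1=1, Y2=1 — eliminated
Only n5 stuck-at-0 reproduces the observed Y1=0, Y2=0.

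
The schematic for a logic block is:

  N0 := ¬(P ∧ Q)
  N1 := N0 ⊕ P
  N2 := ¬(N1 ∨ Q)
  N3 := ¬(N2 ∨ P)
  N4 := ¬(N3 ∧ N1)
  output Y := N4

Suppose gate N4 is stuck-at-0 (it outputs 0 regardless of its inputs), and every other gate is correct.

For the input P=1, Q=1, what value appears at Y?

0

Propagate with N4 forced: N0=0, N1=1, N2=0, N3=0, N4=0 [stuck-at-0].
So Y = 0. (Without the fault it would be 1.)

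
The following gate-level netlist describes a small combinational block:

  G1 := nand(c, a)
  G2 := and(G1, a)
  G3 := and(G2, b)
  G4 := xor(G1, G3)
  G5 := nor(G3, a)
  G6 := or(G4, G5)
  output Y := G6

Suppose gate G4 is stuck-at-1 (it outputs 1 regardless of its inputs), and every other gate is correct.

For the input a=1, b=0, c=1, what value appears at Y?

1

Propagate with G4 forced: G1=0, G2=0, G3=0, G4=1 [stuck-at-1], G5=0, G6=1.
So Y = 1. (Without the fault it would be 0.)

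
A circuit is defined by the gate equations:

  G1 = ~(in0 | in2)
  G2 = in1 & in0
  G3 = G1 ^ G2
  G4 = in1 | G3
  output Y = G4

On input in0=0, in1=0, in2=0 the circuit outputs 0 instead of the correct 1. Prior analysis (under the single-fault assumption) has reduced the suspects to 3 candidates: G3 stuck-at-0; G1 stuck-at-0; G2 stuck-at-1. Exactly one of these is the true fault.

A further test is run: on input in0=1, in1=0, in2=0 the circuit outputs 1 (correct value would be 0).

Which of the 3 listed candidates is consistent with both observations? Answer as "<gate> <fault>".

Evaluate each candidate on input in0=1, in1=0, in2=0:
  G3 stuck-at-0: G1=0, G2=0, G3=0 [stuck-at-0], G4=0 → 0 — eliminated
  G1 stuck-at-0: G1=0 [stuck-at-0], G2=0, G3=0, G4=0 → 0 — eliminated
  G2 stuck-at-1: G1=0, G2=1 [stuck-at-1], G3=1, G4=1 → 1 — matches
Only G2 stuck-at-1 reproduces the observed 1.

G2 stuck-at-1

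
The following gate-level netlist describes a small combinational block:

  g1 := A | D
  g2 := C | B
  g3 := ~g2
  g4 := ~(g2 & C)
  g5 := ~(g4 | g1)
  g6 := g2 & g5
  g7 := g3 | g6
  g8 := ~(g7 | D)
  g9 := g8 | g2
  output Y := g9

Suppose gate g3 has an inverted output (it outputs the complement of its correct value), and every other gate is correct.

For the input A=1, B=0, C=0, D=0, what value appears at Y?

1

Propagate with g3 forced: g1=1, g2=0, g3=0 [inverted output], g4=1, g5=0, g6=0, g7=0, g8=1, g9=1.
So Y = 1. (Without the fault it would be 0.)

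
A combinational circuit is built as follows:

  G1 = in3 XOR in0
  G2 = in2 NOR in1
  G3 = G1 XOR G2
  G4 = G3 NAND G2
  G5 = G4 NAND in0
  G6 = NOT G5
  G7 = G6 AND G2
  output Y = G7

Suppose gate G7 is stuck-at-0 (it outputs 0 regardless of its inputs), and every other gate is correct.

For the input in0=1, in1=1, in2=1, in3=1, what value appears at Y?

Propagate with G7 forced: G1=0, G2=0, G3=0, G4=1, G5=0, G6=1, G7=0 [stuck-at-0].
So Y = 0. (Same as the fault-free value — the fault is masked on this input.)

0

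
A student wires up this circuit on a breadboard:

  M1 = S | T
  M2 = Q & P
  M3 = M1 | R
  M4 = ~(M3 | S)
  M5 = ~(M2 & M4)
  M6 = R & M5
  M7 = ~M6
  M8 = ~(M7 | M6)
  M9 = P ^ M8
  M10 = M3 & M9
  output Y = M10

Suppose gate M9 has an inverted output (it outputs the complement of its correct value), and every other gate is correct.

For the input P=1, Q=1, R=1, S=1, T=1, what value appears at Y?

0

Propagate with M9 forced: M1=1, M2=1, M3=1, M4=0, M5=1, M6=1, M7=0, M8=0, M9=0 [inverted output], M10=0.
So Y = 0. (Without the fault it would be 1.)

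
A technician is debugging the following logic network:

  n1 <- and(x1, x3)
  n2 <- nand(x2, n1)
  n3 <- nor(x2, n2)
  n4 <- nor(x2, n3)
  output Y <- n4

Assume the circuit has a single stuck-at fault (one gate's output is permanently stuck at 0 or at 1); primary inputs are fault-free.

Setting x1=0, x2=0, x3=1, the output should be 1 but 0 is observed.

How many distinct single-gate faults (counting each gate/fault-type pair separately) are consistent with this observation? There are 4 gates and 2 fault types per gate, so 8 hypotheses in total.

Fault-free: n1=0, n2=1, n3=0, n4=1 → 1. Observed 0.
  n1 stuck-at-0: output 1 ✗
  n1 stuck-at-1: output 1 ✗
  n2 stuck-at-0: output 0 ✓
  n2 stuck-at-1: output 1 ✗
  n3 stuck-at-0: output 1 ✗
  n3 stuck-at-1: output 0 ✓
  n4 stuck-at-0: output 0 ✓
  n4 stuck-at-1: output 1 ✗
Consistent faults: {n2 stuck-at-0, n3 stuck-at-1, n4 stuck-at-0} — 3 in all.

3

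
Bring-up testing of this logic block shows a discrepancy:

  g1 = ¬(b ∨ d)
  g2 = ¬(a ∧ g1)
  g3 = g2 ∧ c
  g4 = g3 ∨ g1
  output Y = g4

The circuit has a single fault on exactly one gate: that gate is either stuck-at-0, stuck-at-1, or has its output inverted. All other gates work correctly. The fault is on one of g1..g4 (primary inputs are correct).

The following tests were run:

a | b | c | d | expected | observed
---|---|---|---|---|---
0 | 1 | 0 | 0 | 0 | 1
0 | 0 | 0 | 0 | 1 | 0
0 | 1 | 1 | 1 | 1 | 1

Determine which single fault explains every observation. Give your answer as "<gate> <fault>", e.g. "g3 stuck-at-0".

Fault-free values for test 1 (a=0, b=1, c=0, d=0): g1=0, g2=1, g3=0, g4=0, giving Y=0. Observed 1.
Test 1: faults giving observed 1 are {g1 stuck-at-1, g1 inverted output, g3 stuck-at-1, g3 inverted output, g4 stuck-at-1, g4 inverted output}.
Test 2 (a=0, b=0, c=0, d=0): fault-free g1=1, g2=1, g3=0, g4=1 → 1; observed 0. Eliminates g1 stuck-at-1, g3 stuck-at-1, g3 inverted output, g4 stuck-at-1.
Test 3 (a=0, b=1, c=1, d=1): fault-free g1=0, g2=1, g3=1, g4=1 → 1; observed 1. Eliminates g4 inverted output.
Only g1 inverted output is consistent with every test.

g1 inverted output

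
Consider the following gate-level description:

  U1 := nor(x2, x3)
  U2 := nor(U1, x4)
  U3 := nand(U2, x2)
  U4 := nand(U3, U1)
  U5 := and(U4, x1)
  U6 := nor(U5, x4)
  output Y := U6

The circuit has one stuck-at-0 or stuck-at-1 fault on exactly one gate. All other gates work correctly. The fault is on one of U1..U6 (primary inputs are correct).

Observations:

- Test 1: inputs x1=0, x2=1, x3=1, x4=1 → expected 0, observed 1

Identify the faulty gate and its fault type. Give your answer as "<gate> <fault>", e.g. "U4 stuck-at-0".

Fault-free values for test 1 (x1=0, x2=1, x3=1, x4=1): U1=0, U2=0, U3=1, U4=1, U5=0, U6=0, giving Y=0. Observed 1.
Test 1: faults giving observed 1 are {U6 stuck-at-1}.
Only U6 stuck-at-1 is consistent with every test.

U6 stuck-at-1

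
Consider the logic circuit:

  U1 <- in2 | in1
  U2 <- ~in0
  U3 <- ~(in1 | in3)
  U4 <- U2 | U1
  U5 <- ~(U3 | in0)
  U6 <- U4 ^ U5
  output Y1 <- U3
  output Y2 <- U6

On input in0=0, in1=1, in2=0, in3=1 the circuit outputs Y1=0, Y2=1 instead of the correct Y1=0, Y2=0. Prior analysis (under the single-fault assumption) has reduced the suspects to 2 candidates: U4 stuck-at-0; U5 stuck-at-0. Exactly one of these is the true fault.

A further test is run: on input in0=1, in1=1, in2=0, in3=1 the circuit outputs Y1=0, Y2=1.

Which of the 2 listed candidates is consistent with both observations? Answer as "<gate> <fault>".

Evaluate each candidate on input in0=1, in1=1, in2=0, in3=1:
  U4 stuck-at-0: U1=1, U2=0, U3=0, U4=0 [stuck-at-0], U5=0, U6=0 → Y1=0, Y2=0 — eliminated
  U5 stuck-at-0: U1=1, U2=0, U3=0, U4=1, U5=0 [stuck-at-0], U6=1 → Y1=0, Y2=1 — matches
Only U5 stuck-at-0 reproduces the observed Y1=0, Y2=1.

U5 stuck-at-0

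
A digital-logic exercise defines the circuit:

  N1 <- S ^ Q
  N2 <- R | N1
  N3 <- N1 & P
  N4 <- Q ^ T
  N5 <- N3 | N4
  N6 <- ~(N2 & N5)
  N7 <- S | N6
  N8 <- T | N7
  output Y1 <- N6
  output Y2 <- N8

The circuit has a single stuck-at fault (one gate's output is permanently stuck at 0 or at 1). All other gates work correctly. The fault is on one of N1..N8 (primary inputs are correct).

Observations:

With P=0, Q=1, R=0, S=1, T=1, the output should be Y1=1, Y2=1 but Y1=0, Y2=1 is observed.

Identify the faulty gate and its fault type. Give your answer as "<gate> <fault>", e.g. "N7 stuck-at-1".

N6 stuck-at-0

Fault-free values for test 1 (P=0, Q=1, R=0, S=1, T=1): N1=0, N2=0, N3=0, N4=0, N5=0, N6=1, N7=1, N8=1, giving Y1=1, Y2=1. Observed Y1=0, Y2=1.
Test 1: faults giving observed Y1=0, Y2=1 are {N6 stuck-at-0}.
Only N6 stuck-at-0 is consistent with every test.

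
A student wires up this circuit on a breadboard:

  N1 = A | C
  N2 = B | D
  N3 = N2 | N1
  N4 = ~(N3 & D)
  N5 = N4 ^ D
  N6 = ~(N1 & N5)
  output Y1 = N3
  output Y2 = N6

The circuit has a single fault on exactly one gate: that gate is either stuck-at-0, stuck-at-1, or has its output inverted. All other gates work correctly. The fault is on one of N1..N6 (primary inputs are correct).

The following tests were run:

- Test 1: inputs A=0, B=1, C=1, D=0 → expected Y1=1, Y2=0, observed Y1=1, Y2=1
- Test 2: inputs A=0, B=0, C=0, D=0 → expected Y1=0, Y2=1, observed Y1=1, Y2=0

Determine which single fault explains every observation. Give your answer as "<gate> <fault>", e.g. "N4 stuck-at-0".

Fault-free values for test 1 (A=0, B=1, C=1, D=0): N1=1, N2=1, N3=1, N4=1, N5=1, N6=0, giving Y1=1, Y2=0. Observed Y1=1, Y2=1.
Test 1: faults giving observed Y1=1, Y2=1 are {N1 stuck-at-0, N1 inverted output, N4 stuck-at-0, N4 inverted output, N5 stuck-at-0, N5 inverted output, N6 stuck-at-1, N6 inverted output}.
Test 2 (A=0, B=0, C=0, D=0): fault-free N1=0, N2=0, N3=0, N4=1, N5=1, N6=1 → Y1=0, Y2=1; observed Y1=1, Y2=0. Eliminates N1 stuck-at-0, N4 stuck-at-0, N4 inverted output, N5 stuck-at-0, N5 inverted output, N6 stuck-at-1, N6 inverted output.
Only N1 inverted output is consistent with every test.

N1 inverted output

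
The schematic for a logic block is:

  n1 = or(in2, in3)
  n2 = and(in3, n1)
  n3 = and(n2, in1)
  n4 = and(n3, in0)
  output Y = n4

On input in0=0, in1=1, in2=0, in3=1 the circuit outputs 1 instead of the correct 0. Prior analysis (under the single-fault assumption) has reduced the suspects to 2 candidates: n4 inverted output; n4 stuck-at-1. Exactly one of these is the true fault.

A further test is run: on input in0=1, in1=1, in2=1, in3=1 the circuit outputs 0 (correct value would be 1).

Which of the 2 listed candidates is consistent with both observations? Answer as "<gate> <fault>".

n4 inverted output

Evaluate each candidate on input in0=1, in1=1, in2=1, in3=1:
  n4 inverted output: n1=1, n2=1, n3=1, n4=0 [inverted output] → 0 — matches
  n4 stuck-at-1: n1=1, n2=1, n3=1, n4=1 [stuck-at-1] → 1 — eliminated
Only n4 inverted output reproduces the observed 0.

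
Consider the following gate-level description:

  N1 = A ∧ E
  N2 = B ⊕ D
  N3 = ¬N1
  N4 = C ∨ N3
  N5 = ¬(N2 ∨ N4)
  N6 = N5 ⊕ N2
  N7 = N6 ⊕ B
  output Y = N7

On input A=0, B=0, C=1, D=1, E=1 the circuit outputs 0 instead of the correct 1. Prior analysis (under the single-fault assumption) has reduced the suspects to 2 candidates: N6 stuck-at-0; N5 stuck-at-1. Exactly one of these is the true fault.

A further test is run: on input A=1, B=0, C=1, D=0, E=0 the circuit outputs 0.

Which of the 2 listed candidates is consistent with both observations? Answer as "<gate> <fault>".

N6 stuck-at-0

Evaluate each candidate on input A=1, B=0, C=1, D=0, E=0:
  N6 stuck-at-0: N1=0, N2=0, N3=1, N4=1, N5=0, N6=0 [stuck-at-0], N7=0 → 0 — matches
  N5 stuck-at-1: N1=0, N2=0, N3=1, N4=1, N5=1 [stuck-at-1], N6=1, N7=1 → 1 — eliminated
Only N6 stuck-at-0 reproduces the observed 0.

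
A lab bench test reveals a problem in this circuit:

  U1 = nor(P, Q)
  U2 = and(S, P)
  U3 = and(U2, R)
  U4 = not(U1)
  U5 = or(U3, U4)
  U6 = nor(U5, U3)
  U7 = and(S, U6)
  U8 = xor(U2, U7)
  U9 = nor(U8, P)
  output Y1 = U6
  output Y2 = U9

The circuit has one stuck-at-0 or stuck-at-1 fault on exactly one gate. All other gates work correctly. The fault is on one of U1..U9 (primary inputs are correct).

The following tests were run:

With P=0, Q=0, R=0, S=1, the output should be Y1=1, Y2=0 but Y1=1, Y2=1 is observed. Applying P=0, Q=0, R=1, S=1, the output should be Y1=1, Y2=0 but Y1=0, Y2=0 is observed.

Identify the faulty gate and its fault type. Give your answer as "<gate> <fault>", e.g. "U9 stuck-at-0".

U2 stuck-at-1

Fault-free values for test 1 (P=0, Q=0, R=0, S=1): U1=1, U2=0, U3=0, U4=0, U5=0, U6=1, U7=1, U8=1, U9=0, giving Y1=1, Y2=0. Observed Y1=1, Y2=1.
Test 1: faults giving observed Y1=1, Y2=1 are {U2 stuck-at-1, U7 stuck-at-0, U8 stuck-at-0, U9 stuck-at-1}.
Test 2 (P=0, Q=0, R=1, S=1): fault-free U1=1, U2=0, U3=0, U4=0, U5=0, U6=1, U7=1, U8=1, U9=0 → Y1=1, Y2=0; observed Y1=0, Y2=0. Eliminates U7 stuck-at-0, U8 stuck-at-0, U9 stuck-at-1.
Only U2 stuck-at-1 is consistent with every test.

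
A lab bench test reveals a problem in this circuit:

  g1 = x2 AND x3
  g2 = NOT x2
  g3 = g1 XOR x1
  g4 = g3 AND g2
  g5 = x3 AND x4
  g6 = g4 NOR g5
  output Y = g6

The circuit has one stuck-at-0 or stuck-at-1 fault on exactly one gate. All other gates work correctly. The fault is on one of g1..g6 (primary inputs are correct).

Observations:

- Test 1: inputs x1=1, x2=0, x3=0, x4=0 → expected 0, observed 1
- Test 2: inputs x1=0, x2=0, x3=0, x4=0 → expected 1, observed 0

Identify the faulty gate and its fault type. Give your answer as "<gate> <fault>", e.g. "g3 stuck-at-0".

g1 stuck-at-1

Fault-free values for test 1 (x1=1, x2=0, x3=0, x4=0): g1=0, g2=1, g3=1, g4=1, g5=0, g6=0, giving Y=0. Observed 1.
Test 1: faults giving observed 1 are {g1 stuck-at-1, g2 stuck-at-0, g3 stuck-at-0, g4 stuck-at-0, g6 stuck-at-1}.
Test 2 (x1=0, x2=0, x3=0, x4=0): fault-free g1=0, g2=1, g3=0, g4=0, g5=0, g6=1 → 1; observed 0. Eliminates g2 stuck-at-0, g3 stuck-at-0, g4 stuck-at-0, g6 stuck-at-1.
Only g1 stuck-at-1 is consistent with every test.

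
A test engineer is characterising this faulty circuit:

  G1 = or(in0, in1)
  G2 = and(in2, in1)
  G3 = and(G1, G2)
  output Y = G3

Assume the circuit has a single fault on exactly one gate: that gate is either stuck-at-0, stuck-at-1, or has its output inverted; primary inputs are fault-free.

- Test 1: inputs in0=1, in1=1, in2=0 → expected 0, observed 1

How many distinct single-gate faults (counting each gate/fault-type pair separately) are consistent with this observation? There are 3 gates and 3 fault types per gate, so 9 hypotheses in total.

Fault-free: G1=1, G2=0, G3=0 → 0. Observed 1.
  G1 stuck-at-0: output 0 ✗
  G1 stuck-at-1: output 0 ✗
  G1 inverted output: output 0 ✗
  G2 stuck-at-0: output 0 ✗
  G2 stuck-at-1: output 1 ✓
  G2 inverted output: output 1 ✓
  G3 stuck-at-0: output 0 ✗
  G3 stuck-at-1: output 1 ✓
  G3 inverted output: output 1 ✓
Consistent faults: {G2 stuck-at-1, G2 inverted output, G3 stuck-at-1, G3 inverted output} — 4 in all.

4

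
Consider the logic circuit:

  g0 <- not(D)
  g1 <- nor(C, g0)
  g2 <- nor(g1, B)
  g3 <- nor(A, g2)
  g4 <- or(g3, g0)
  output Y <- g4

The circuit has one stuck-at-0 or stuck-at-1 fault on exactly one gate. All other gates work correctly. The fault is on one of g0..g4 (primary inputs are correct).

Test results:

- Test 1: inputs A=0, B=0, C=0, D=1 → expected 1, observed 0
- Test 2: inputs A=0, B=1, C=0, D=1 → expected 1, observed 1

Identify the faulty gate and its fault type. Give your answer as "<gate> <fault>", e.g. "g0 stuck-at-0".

g1 stuck-at-0

Fault-free values for test 1 (A=0, B=0, C=0, D=1): g0=0, g1=1, g2=0, g3=1, g4=1, giving Y=1. Observed 0.
Test 1: faults giving observed 0 are {g1 stuck-at-0, g2 stuck-at-1, g3 stuck-at-0, g4 stuck-at-0}.
Test 2 (A=0, B=1, C=0, D=1): fault-free g0=0, g1=1, g2=0, g3=1, g4=1 → 1; observed 1. Eliminates g2 stuck-at-1, g3 stuck-at-0, g4 stuck-at-0.
Only g1 stuck-at-0 is consistent with every test.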